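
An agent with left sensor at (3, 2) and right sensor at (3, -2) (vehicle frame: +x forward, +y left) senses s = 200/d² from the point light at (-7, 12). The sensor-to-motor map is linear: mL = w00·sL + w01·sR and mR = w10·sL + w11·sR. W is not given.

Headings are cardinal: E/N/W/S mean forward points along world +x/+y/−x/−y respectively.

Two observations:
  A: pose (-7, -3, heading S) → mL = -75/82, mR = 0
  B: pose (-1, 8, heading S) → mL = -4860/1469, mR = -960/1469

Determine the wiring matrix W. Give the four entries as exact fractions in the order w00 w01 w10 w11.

-1 -1/2 1/2 -1/2

obs A: pose=(-7,-3,S) → sL=25/41, sR=25/41, mL=-75/82, mR=0
obs B: pose=(-1,8,S) → sL=200/113, sR=40/13, mL=-4860/1469, mR=-960/1469
sensor matrix S = [[25/41, 25/41], [200/113, 40/13]]; det S = 48000/60229
solve [mL_A; mL_B] = S·[w00; w01] and [mR_A; mR_B] = S·[w10; w11]:
  w00 = -1, w01 = -1/2, w10 = 1/2, w11 = -1/2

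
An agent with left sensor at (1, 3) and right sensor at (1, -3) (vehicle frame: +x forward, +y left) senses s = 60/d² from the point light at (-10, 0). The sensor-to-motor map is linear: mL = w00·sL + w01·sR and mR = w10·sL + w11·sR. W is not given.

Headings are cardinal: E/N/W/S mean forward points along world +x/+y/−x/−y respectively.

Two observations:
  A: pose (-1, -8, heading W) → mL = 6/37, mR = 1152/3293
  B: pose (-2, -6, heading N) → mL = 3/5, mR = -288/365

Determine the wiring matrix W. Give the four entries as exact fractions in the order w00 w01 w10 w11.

1/2 0 -1 1

obs A: pose=(-1,-8,W) → sL=12/37, sR=60/89, mL=6/37, mR=1152/3293
obs B: pose=(-2,-6,N) → sL=6/5, sR=30/73, mL=3/5, mR=-288/365
sensor matrix S = [[12/37, 60/89], [6/5, 30/73]]; det S = -162432/240389
solve [mL_A; mL_B] = S·[w00; w01] and [mR_A; mR_B] = S·[w10; w11]:
  w00 = 1/2, w01 = 0, w10 = -1, w11 = 1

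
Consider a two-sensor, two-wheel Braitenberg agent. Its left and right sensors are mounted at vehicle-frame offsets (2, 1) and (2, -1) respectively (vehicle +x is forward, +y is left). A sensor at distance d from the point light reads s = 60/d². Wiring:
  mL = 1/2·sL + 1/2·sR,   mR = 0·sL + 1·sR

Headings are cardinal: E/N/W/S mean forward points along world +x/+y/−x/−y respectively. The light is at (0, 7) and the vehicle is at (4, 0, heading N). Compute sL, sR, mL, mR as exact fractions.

30/17 6/5 126/85 6/5

left sensor world pos  = (3, 2); dL² = 34
right sensor world pos = (5, 2); dR² = 50
sL = 60/34 = 30/17
sR = 60/50 = 6/5
mL = 1/2·sL + 1/2·sR = 126/85
mR = 0·sL + 1·sR = 6/5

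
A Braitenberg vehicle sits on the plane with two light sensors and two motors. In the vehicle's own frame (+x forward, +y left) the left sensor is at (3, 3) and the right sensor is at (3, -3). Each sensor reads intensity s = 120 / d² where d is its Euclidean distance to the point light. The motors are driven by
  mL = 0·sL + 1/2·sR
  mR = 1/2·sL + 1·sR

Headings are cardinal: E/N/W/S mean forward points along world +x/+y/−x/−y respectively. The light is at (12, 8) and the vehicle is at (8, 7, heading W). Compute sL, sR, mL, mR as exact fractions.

24/13 120/53 60/53 2196/689

left sensor world pos  = (5, 4); dL² = 65
right sensor world pos = (5, 10); dR² = 53
sL = 120/65 = 24/13
sR = 120/53 = 120/53
mL = 0·sL + 1/2·sR = 60/53
mR = 1/2·sL + 1·sR = 2196/689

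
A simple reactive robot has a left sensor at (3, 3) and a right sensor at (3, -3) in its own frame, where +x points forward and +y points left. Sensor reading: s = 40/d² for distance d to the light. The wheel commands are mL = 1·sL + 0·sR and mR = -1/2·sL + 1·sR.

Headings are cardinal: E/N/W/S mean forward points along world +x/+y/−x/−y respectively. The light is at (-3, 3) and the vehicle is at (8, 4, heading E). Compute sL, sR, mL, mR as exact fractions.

10/53 1/5 10/53 28/265

left sensor world pos  = (11, 7); dL² = 212
right sensor world pos = (11, 1); dR² = 200
sL = 40/212 = 10/53
sR = 40/200 = 1/5
mL = 1·sL + 0·sR = 10/53
mR = -1/2·sL + 1·sR = 28/265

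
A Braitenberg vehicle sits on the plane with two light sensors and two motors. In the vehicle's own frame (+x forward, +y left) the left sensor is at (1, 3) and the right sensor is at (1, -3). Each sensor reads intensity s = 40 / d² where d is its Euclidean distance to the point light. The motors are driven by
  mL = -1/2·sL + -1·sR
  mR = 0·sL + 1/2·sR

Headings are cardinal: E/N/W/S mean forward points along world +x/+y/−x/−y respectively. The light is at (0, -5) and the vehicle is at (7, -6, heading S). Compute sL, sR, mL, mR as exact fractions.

left sensor world pos  = (10, -7); dL² = 104
right sensor world pos = (4, -7); dR² = 20
sL = 40/104 = 5/13
sR = 40/20 = 2
mL = -1/2·sL + -1·sR = -57/26
mR = 0·sL + 1/2·sR = 1

5/13 2 -57/26 1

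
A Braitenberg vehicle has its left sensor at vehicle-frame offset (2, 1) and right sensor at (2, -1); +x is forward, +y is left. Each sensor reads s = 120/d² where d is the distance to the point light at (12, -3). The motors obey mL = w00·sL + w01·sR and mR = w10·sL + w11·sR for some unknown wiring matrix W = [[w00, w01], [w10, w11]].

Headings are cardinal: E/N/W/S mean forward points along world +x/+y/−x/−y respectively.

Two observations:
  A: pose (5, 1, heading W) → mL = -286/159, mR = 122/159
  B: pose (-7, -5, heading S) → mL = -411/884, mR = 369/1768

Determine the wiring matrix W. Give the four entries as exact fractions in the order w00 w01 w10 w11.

-1/2 -1 1 -1/2

obs A: pose=(5,1,W) → sL=4/3, sR=60/53, mL=-286/159, mR=122/159
obs B: pose=(-7,-5,S) → sL=6/17, sR=15/52, mL=-411/884, mR=369/1768
sensor matrix S = [[4/3, 60/53], [6/17, 15/52]]; det S = -175/11713
solve [mL_A; mL_B] = S·[w00; w01] and [mR_A; mR_B] = S·[w10; w11]:
  w00 = -1/2, w01 = -1, w10 = 1, w11 = -1/2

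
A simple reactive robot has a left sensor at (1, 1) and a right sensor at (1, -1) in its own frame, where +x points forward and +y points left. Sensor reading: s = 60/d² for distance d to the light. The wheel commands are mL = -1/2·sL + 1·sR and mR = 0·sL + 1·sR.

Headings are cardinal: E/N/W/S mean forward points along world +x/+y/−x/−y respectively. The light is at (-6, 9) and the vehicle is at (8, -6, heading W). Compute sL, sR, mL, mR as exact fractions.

left sensor world pos  = (7, -7); dL² = 425
right sensor world pos = (7, -5); dR² = 365
sL = 60/425 = 12/85
sR = 60/365 = 12/73
mL = -1/2·sL + 1·sR = 582/6205
mR = 0·sL + 1·sR = 12/73

12/85 12/73 582/6205 12/73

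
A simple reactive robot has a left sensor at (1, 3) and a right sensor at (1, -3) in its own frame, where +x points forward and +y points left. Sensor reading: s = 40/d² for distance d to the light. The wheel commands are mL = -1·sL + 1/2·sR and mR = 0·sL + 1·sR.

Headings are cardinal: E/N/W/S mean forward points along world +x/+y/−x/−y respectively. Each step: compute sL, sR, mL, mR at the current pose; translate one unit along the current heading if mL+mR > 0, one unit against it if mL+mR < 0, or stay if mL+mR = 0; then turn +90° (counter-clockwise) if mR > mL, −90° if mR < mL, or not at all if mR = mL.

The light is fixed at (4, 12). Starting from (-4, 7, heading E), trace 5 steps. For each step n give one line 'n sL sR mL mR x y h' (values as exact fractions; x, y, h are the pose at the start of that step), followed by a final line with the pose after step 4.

0 40/53 40/113 -3460/5989 40/113 -4 7 E
1 1/4 10/13 7/52 10/13 -5 7 N
2 40/149 40/101 -1060/15049 40/101 -5 8 W
3 20/37 20/97 -1570/3589 20/97 -6 8 S
4 40/81 40/117 -340/1053 40/117 -6 9 E
final -5 9 N

n=0: pose=(-4,7,E); sL=40/53, sR=40/113; mL=-3460/5989, mR=40/113; mL+mR=-1340/5989 → advance -1; mR−mL=5580/5989 → turn +1·90°
n=1: pose=(-5,7,N); sL=1/4, sR=10/13; mL=7/52, mR=10/13; mL+mR=47/52 → advance +1; mR−mL=33/52 → turn +1·90°
n=2: pose=(-5,8,W); sL=40/149, sR=40/101; mL=-1060/15049, mR=40/101; mL+mR=4900/15049 → advance +1; mR−mL=7020/15049 → turn +1·90°
n=3: pose=(-6,8,S); sL=20/37, sR=20/97; mL=-1570/3589, mR=20/97; mL+mR=-830/3589 → advance -1; mR−mL=2310/3589 → turn +1·90°
n=4: pose=(-6,9,E); sL=40/81, sR=40/117; mL=-340/1053, mR=40/117; mL+mR=20/1053 → advance +1; mR−mL=700/1053 → turn +1·90°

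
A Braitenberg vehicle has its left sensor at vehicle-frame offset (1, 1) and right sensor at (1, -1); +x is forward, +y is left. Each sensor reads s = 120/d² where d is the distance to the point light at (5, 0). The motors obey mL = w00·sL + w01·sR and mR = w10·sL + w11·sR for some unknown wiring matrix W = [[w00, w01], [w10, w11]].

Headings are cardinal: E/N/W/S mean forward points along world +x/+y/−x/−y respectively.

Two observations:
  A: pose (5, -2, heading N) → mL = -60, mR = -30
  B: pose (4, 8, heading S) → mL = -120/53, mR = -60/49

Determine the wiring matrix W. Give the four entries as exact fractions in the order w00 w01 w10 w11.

0 -1 -1/2 0

obs A: pose=(5,-2,N) → sL=60, sR=60, mL=-60, mR=-30
obs B: pose=(4,8,S) → sL=120/49, sR=120/53, mL=-120/53, mR=-60/49
sensor matrix S = [[60, 60], [120/49, 120/53]]; det S = -28800/2597
solve [mL_A; mL_B] = S·[w00; w01] and [mR_A; mR_B] = S·[w10; w11]:
  w00 = 0, w01 = -1, w10 = -1/2, w11 = 0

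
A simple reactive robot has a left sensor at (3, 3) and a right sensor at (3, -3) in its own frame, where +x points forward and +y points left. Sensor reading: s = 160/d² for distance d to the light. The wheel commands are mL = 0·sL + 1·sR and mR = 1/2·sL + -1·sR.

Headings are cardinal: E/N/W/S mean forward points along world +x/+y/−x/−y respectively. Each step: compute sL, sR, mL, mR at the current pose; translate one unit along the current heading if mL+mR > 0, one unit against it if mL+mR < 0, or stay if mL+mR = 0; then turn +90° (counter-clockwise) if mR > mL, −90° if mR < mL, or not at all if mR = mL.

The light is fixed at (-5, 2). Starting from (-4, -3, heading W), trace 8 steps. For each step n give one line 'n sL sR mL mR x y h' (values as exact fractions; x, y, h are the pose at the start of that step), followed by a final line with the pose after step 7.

0 40/17 20 20 -320/17 -4 -3 W
1 160/13 160/13 160/13 -80/13 -5 -3 N
2 16 80/29 80/29 152/29 -5 -2 E
3 32 160/17 160/17 112/17 -4 -2 N
4 10 40/13 40/13 25/13 -4 -1 E
5 160/61 160/37 160/37 -6800/2257 -3 -1 S
6 16/5 80 80 -392/5 -3 -2 W
7 32 160/17 160/17 112/17 -4 -2 N
final -4 -1 E

n=0: pose=(-4,-3,W); sL=40/17, sR=20; mL=20, mR=-320/17; mL+mR=20/17 → advance +1; mR−mL=-660/17 → turn -1·90°
n=1: pose=(-5,-3,N); sL=160/13, sR=160/13; mL=160/13, mR=-80/13; mL+mR=80/13 → advance +1; mR−mL=-240/13 → turn -1·90°
n=2: pose=(-5,-2,E); sL=16, sR=80/29; mL=80/29, mR=152/29; mL+mR=8 → advance +1; mR−mL=72/29 → turn +1·90°
n=3: pose=(-4,-2,N); sL=32, sR=160/17; mL=160/17, mR=112/17; mL+mR=16 → advance +1; mR−mL=-48/17 → turn -1·90°
n=4: pose=(-4,-1,E); sL=10, sR=40/13; mL=40/13, mR=25/13; mL+mR=5 → advance +1; mR−mL=-15/13 → turn -1·90°
n=5: pose=(-3,-1,S); sL=160/61, sR=160/37; mL=160/37, mR=-6800/2257; mL+mR=80/61 → advance +1; mR−mL=-16560/2257 → turn -1·90°
n=6: pose=(-3,-2,W); sL=16/5, sR=80; mL=80, mR=-392/5; mL+mR=8/5 → advance +1; mR−mL=-792/5 → turn -1·90°
n=7: pose=(-4,-2,N); sL=32, sR=160/17; mL=160/17, mR=112/17; mL+mR=16 → advance +1; mR−mL=-48/17 → turn -1·90°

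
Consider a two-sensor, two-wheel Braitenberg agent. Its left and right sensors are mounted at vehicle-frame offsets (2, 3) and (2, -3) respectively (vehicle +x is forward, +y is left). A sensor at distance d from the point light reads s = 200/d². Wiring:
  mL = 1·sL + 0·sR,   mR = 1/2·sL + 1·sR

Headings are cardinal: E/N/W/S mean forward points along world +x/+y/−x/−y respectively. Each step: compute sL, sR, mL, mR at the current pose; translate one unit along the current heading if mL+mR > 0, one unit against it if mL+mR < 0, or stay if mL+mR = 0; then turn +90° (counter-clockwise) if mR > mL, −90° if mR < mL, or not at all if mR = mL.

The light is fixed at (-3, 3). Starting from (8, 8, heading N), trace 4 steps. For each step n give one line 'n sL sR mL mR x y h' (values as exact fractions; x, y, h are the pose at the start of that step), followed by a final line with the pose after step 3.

0 200/113 40/49 200/113 9420/5537 8 8 N
1 4/5 100/89 4/5 678/445 8 9 E
2 40/29 200/289 40/29 11580/8381 9 9 N
3 50/29 1 50/29 54/29 9 10 W
final 8 10 S

n=0: pose=(8,8,N); sL=200/113, sR=40/49; mL=200/113, mR=9420/5537; mL+mR=19220/5537 → advance +1; mR−mL=-380/5537 → turn -1·90°
n=1: pose=(8,9,E); sL=4/5, sR=100/89; mL=4/5, mR=678/445; mL+mR=1034/445 → advance +1; mR−mL=322/445 → turn +1·90°
n=2: pose=(9,9,N); sL=40/29, sR=200/289; mL=40/29, mR=11580/8381; mL+mR=23140/8381 → advance +1; mR−mL=20/8381 → turn +1·90°
n=3: pose=(9,10,W); sL=50/29, sR=1; mL=50/29, mR=54/29; mL+mR=104/29 → advance +1; mR−mL=4/29 → turn +1·90°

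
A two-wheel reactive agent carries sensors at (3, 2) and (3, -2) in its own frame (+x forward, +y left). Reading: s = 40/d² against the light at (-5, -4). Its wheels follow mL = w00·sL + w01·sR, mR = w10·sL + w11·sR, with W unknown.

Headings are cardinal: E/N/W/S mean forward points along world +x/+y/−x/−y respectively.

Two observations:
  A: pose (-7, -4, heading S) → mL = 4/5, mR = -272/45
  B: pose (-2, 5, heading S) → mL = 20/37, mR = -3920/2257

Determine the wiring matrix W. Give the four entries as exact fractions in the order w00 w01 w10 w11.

obs A: pose=(-7,-4,S) → sL=40/9, sR=8/5, mL=4/5, mR=-272/45
obs B: pose=(-2,5,S) → sL=40/61, sR=40/37, mL=20/37, mR=-3920/2257
sensor matrix S = [[40/9, 8/5], [40/61, 40/37]]; det S = 76288/20313
solve [mL_A; mL_B] = S·[w00; w01] and [mR_A; mR_B] = S·[w10; w11]:
  w00 = 0, w01 = 1/2, w10 = -1, w11 = -1

0 1/2 -1 -1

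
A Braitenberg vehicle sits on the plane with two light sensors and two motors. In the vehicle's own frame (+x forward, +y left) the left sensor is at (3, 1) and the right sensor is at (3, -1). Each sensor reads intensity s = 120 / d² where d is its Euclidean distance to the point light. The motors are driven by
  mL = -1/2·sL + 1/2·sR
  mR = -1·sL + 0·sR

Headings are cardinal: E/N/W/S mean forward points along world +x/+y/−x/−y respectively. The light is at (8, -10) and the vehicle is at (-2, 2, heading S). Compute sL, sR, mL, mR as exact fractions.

20/27 60/101 -200/2727 -20/27

left sensor world pos  = (-1, -1); dL² = 162
right sensor world pos = (-3, -1); dR² = 202
sL = 120/162 = 20/27
sR = 120/202 = 60/101
mL = -1/2·sL + 1/2·sR = -200/2727
mR = -1·sL + 0·sR = -20/27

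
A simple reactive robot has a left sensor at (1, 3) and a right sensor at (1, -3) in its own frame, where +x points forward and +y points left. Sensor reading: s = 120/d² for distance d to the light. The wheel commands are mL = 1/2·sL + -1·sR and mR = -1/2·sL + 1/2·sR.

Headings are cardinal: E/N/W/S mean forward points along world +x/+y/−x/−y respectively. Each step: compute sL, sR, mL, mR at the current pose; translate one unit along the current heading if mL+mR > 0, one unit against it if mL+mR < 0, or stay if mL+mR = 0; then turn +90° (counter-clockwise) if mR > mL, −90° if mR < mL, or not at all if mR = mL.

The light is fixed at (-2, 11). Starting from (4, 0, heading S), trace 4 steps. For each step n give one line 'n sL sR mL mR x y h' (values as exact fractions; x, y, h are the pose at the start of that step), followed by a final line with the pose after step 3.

n=0: pose=(4,0,S); sL=8/15, sR=40/51; mL=-44/85, mR=32/255; mL+mR=-20/51 → advance -1; mR−mL=164/255 → turn +1·90°
n=1: pose=(4,1,E); sL=60/49, sR=60/109; mL=330/5341, mR=-1800/5341; mL+mR=-30/109 → advance -1; mR−mL=-2130/5341 → turn -1·90°
n=2: pose=(3,1,S); sL=24/37, sR=24/25; mL=-588/925, mR=144/925; mL+mR=-12/25 → advance -1; mR−mL=732/925 → turn +1·90°
n=3: pose=(3,2,E); sL=5/3, sR=2/3; mL=1/6, mR=-1/2; mL+mR=-1/3 → advance -1; mR−mL=-2/3 → turn -1·90°

0 8/15 40/51 -44/85 32/255 4 0 S
1 60/49 60/109 330/5341 -1800/5341 4 1 E
2 24/37 24/25 -588/925 144/925 3 1 S
3 5/3 2/3 1/6 -1/2 3 2 E
final 2 2 S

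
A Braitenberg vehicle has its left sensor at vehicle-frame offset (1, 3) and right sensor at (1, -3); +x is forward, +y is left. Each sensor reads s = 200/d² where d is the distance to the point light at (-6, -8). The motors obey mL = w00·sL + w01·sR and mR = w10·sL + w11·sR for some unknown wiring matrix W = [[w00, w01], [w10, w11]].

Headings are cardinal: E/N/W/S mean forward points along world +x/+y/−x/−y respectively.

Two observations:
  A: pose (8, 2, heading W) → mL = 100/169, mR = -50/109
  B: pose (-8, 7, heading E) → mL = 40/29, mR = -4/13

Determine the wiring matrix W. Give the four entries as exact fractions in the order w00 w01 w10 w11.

obs A: pose=(8,2,W) → sL=100/109, sR=100/169, mL=100/169, mR=-50/109
obs B: pose=(-8,7,E) → sL=8/13, sR=40/29, mL=40/29, mR=-4/13
sensor matrix S = [[100/109, 100/169], [8/13, 40/29]]; det S = 6259200/6944717
solve [mL_A; mL_B] = S·[w00; w01] and [mR_A; mR_B] = S·[w10; w11]:
  w00 = 0, w01 = 1, w10 = -1/2, w11 = 0

0 1 -1/2 0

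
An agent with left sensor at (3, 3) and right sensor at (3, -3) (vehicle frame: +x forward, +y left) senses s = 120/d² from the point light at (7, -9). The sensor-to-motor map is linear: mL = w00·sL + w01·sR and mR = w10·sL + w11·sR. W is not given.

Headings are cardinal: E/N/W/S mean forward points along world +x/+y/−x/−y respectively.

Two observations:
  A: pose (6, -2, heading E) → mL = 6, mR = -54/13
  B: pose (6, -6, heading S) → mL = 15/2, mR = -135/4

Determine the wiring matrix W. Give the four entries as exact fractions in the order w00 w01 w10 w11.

obs A: pose=(6,-2,E) → sL=15/13, sR=6, mL=6, mR=-54/13
obs B: pose=(6,-6,S) → sL=30, sR=15/2, mL=15/2, mR=-135/4
sensor matrix S = [[15/13, 6], [30, 15/2]]; det S = -4455/26
solve [mL_A; mL_B] = S·[w00; w01] and [mR_A; mR_B] = S·[w10; w11]:
  w00 = 0, w01 = 1, w10 = -1, w11 = -1/2

0 1 -1 -1/2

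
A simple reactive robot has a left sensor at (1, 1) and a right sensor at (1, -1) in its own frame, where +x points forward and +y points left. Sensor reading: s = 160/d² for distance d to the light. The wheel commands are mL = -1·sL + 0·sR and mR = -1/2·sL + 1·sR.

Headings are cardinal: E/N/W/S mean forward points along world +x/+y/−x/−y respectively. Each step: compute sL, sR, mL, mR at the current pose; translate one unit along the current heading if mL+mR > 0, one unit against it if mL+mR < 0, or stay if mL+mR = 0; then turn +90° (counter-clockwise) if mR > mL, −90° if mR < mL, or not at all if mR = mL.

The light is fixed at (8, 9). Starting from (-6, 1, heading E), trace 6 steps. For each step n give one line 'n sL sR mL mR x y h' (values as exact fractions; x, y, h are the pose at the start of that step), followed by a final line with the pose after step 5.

n=0: pose=(-6,1,E); sL=80/109, sR=16/25; mL=-80/109, mR=744/2725; mL+mR=-1256/2725 → advance -1; mR−mL=2744/2725 → turn +1·90°
n=1: pose=(-7,1,N); sL=32/61, sR=32/49; mL=-32/61, mR=1168/2989; mL+mR=-400/2989 → advance -1; mR−mL=2736/2989 → turn +1·90°
n=2: pose=(-7,0,W); sL=40/89, sR=1/2; mL=-40/89, mR=49/178; mL+mR=-31/178 → advance -1; mR−mL=129/178 → turn +1·90°
n=3: pose=(-6,0,S); sL=160/269, sR=32/65; mL=-160/269, mR=3408/17485; mL+mR=-6992/17485 → advance -1; mR−mL=13808/17485 → turn +1·90°
n=4: pose=(-6,1,E); sL=80/109, sR=16/25; mL=-80/109, mR=744/2725; mL+mR=-1256/2725 → advance -1; mR−mL=2744/2725 → turn +1·90°
n=5: pose=(-7,1,N); sL=32/61, sR=32/49; mL=-32/61, mR=1168/2989; mL+mR=-400/2989 → advance -1; mR−mL=2736/2989 → turn +1·90°

0 80/109 16/25 -80/109 744/2725 -6 1 E
1 32/61 32/49 -32/61 1168/2989 -7 1 N
2 40/89 1/2 -40/89 49/178 -7 0 W
3 160/269 32/65 -160/269 3408/17485 -6 0 S
4 80/109 16/25 -80/109 744/2725 -6 1 E
5 32/61 32/49 -32/61 1168/2989 -7 1 N
final -7 0 W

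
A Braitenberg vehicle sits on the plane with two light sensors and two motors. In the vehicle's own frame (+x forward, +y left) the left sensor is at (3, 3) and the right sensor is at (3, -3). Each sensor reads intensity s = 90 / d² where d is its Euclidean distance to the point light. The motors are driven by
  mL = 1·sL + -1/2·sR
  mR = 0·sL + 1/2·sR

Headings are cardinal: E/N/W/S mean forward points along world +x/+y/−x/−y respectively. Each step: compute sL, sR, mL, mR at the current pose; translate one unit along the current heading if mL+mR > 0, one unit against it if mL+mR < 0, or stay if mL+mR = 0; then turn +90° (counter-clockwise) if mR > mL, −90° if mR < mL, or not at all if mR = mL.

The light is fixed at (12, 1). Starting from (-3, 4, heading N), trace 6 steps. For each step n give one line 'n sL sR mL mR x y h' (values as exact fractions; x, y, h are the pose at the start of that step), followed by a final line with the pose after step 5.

n=0: pose=(-3,4,N); sL=1/4, sR=1/2; mL=0, mR=1/4; mL+mR=1/4 → advance +1; mR−mL=1/4 → turn +1·90°
n=1: pose=(-3,5,W); sL=18/65, sR=90/373; mL=3789/24245, mR=45/373; mL+mR=18/65 → advance +1; mR−mL=-864/24245 → turn -1·90°
n=2: pose=(-4,5,N); sL=9/41, sR=45/109; mL=117/8938, mR=45/218; mL+mR=9/41 → advance +1; mR−mL=864/4469 → turn +1·90°
n=3: pose=(-4,6,W); sL=18/73, sR=18/85; mL=873/6205, mR=9/85; mL+mR=18/73 → advance +1; mR−mL=-216/6205 → turn -1·90°
n=4: pose=(-5,6,N); sL=45/232, sR=9/26; mL=63/3016, mR=9/52; mL+mR=45/232 → advance +1; mR−mL=459/3016 → turn +1·90°
n=5: pose=(-5,7,W); sL=90/409, sR=90/481; mL=24885/196729, mR=45/481; mL+mR=90/409 → advance +1; mR−mL=-6480/196729 → turn -1·90°

0 1/4 1/2 0 1/4 -3 4 N
1 18/65 90/373 3789/24245 45/373 -3 5 W
2 9/41 45/109 117/8938 45/218 -4 5 N
3 18/73 18/85 873/6205 9/85 -4 6 W
4 45/232 9/26 63/3016 9/52 -5 6 N
5 90/409 90/481 24885/196729 45/481 -5 7 W
final -6 7 N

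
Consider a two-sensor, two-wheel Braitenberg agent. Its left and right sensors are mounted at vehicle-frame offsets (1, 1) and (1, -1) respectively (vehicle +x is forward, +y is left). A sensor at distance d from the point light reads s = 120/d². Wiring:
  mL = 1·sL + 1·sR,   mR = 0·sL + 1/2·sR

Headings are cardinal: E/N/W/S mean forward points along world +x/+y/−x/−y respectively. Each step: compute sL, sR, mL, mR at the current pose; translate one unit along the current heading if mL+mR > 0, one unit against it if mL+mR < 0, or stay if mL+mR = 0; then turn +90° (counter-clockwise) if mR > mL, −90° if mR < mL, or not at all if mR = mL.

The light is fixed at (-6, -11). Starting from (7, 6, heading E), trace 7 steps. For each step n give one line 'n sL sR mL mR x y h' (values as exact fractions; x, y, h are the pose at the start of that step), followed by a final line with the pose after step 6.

n=0: pose=(7,6,E); sL=3/13, sR=30/113; mL=729/1469, mR=15/113; mL+mR=924/1469 → advance +1; mR−mL=-534/1469 → turn -1·90°
n=1: pose=(8,6,S); sL=120/481, sR=24/85; mL=21744/40885, mR=12/85; mL+mR=27516/40885 → advance +1; mR−mL=-15972/40885 → turn -1·90°
n=2: pose=(8,5,W); sL=60/197, sR=60/229; mL=25560/45113, mR=30/229; mL+mR=31470/45113 → advance +1; mR−mL=-19650/45113 → turn -1·90°
n=3: pose=(7,5,N); sL=120/433, sR=24/97; mL=22032/42001, mR=12/97; mL+mR=27228/42001 → advance +1; mR−mL=-16836/42001 → turn -1·90°
n=4: pose=(7,6,E); sL=3/13, sR=30/113; mL=729/1469, mR=15/113; mL+mR=924/1469 → advance +1; mR−mL=-534/1469 → turn -1·90°
n=5: pose=(8,6,S); sL=120/481, sR=24/85; mL=21744/40885, mR=12/85; mL+mR=27516/40885 → advance +1; mR−mL=-15972/40885 → turn -1·90°
n=6: pose=(8,5,W); sL=60/197, sR=60/229; mL=25560/45113, mR=30/229; mL+mR=31470/45113 → advance +1; mR−mL=-19650/45113 → turn -1·90°

0 3/13 30/113 729/1469 15/113 7 6 E
1 120/481 24/85 21744/40885 12/85 8 6 S
2 60/197 60/229 25560/45113 30/229 8 5 W
3 120/433 24/97 22032/42001 12/97 7 5 N
4 3/13 30/113 729/1469 15/113 7 6 E
5 120/481 24/85 21744/40885 12/85 8 6 S
6 60/197 60/229 25560/45113 30/229 8 5 W
final 7 5 N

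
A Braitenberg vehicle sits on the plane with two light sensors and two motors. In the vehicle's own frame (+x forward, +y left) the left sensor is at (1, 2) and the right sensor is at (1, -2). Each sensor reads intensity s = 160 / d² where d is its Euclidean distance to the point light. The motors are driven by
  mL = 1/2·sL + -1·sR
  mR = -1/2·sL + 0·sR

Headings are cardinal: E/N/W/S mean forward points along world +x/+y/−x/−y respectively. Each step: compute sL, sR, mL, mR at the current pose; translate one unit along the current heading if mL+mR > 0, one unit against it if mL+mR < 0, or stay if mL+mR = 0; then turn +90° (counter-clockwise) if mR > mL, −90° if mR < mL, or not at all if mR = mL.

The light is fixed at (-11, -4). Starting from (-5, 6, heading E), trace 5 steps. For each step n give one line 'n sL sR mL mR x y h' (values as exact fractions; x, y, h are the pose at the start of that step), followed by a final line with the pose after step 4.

0 160/193 160/113 -21840/21809 -80/193 -5 6 E
1 16/13 16/17 -72/221 -8/13 -6 6 N
2 160/157 32/17 -3664/2669 -80/157 -6 5 E
3 20/13 20/17 -90/221 -10/13 -7 5 N
4 32/25 160/61 -3024/1525 -16/25 -7 4 E
final -8 4 N

n=0: pose=(-5,6,E); sL=160/193, sR=160/113; mL=-21840/21809, mR=-80/193; mL+mR=-160/113 → advance -1; mR−mL=12800/21809 → turn +1·90°
n=1: pose=(-6,6,N); sL=16/13, sR=16/17; mL=-72/221, mR=-8/13; mL+mR=-16/17 → advance -1; mR−mL=-64/221 → turn -1·90°
n=2: pose=(-6,5,E); sL=160/157, sR=32/17; mL=-3664/2669, mR=-80/157; mL+mR=-32/17 → advance -1; mR−mL=2304/2669 → turn +1·90°
n=3: pose=(-7,5,N); sL=20/13, sR=20/17; mL=-90/221, mR=-10/13; mL+mR=-20/17 → advance -1; mR−mL=-80/221 → turn -1·90°
n=4: pose=(-7,4,E); sL=32/25, sR=160/61; mL=-3024/1525, mR=-16/25; mL+mR=-160/61 → advance -1; mR−mL=2048/1525 → turn +1·90°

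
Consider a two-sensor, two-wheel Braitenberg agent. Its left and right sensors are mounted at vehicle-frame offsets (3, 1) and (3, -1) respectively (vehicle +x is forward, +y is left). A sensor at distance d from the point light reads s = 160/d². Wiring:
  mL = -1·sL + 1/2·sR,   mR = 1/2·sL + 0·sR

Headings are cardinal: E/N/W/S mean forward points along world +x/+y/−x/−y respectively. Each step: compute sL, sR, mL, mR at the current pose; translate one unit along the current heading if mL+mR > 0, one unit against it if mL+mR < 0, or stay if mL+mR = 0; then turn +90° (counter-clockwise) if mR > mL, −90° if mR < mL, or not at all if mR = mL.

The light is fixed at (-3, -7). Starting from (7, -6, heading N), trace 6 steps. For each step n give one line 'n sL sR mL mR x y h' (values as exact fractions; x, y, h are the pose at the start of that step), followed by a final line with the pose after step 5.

0 160/97 160/137 -14160/13289 80/97 7 -6 N
1 16/5 16/5 -8/5 8/5 7 -7 W
2 16/13 16/9 -40/117 8/13 7 -7 S
3 160/169 160/173 -14160/29237 80/169 7 -8 E
4 40/17 20/13 -350/221 20/17 6 -8 N
5 32/9 160/37 -464/333 16/9 6 -9 W
final 5 -9 S

n=0: pose=(7,-6,N); sL=160/97, sR=160/137; mL=-14160/13289, mR=80/97; mL+mR=-3200/13289 → advance -1; mR−mL=25120/13289 → turn +1·90°
n=1: pose=(7,-7,W); sL=16/5, sR=16/5; mL=-8/5, mR=8/5; mL+mR=0 → advance +0; mR−mL=16/5 → turn +1·90°
n=2: pose=(7,-7,S); sL=16/13, sR=16/9; mL=-40/117, mR=8/13; mL+mR=32/117 → advance +1; mR−mL=112/117 → turn +1·90°
n=3: pose=(7,-8,E); sL=160/169, sR=160/173; mL=-14160/29237, mR=80/169; mL+mR=-320/29237 → advance -1; mR−mL=28000/29237 → turn +1·90°
n=4: pose=(6,-8,N); sL=40/17, sR=20/13; mL=-350/221, mR=20/17; mL+mR=-90/221 → advance -1; mR−mL=610/221 → turn +1·90°
n=5: pose=(6,-9,W); sL=32/9, sR=160/37; mL=-464/333, mR=16/9; mL+mR=128/333 → advance +1; mR−mL=352/111 → turn +1·90°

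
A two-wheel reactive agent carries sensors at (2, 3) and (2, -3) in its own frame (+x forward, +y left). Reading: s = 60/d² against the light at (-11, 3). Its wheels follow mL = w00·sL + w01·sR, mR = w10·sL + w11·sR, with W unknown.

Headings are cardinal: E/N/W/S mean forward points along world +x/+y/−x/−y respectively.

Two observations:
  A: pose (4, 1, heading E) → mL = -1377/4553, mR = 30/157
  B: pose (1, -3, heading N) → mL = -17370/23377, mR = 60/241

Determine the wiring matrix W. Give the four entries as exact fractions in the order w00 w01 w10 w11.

obs A: pose=(4,1,E) → sL=6/29, sR=30/157, mL=-1377/4553, mR=30/157
obs B: pose=(1,-3,N) → sL=60/97, sR=60/241, mL=-17370/23377, mR=60/241
sensor matrix S = [[6/29, 30/157], [60/97, 60/241]]; det S = -7097760/106435481
solve [mL_A; mL_B] = S·[w00; w01] and [mR_A; mR_B] = S·[w10; w11]:
  w00 = -1, w01 = -1/2, w10 = 0, w11 = 1

-1 -1/2 0 1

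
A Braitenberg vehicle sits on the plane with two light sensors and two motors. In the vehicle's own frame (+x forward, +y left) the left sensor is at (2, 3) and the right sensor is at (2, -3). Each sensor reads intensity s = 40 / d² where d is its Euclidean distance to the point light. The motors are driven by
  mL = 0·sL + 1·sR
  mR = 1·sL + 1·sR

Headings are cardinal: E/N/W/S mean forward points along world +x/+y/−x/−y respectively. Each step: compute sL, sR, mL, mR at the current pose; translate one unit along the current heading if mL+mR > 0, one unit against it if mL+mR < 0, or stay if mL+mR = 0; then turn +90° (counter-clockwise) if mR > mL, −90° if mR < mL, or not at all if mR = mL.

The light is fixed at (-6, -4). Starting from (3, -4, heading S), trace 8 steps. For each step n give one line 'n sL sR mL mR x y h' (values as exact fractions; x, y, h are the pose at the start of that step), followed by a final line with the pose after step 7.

0 10/37 1 1 47/37 3 -4 S
1 8/25 40/137 40/137 2096/3425 3 -5 E
2 4/5 4/17 4/17 88/85 4 -5 N
3 40/73 40/73 40/73 80/73 4 -4 W
4 10/37 1 1 47/37 3 -4 S
5 8/25 40/137 40/137 2096/3425 3 -5 E
6 4/5 4/17 4/17 88/85 4 -5 N
7 40/73 40/73 40/73 80/73 4 -4 W
final 3 -4 S

n=0: pose=(3,-4,S); sL=10/37, sR=1; mL=1, mR=47/37; mL+mR=84/37 → advance +1; mR−mL=10/37 → turn +1·90°
n=1: pose=(3,-5,E); sL=8/25, sR=40/137; mL=40/137, mR=2096/3425; mL+mR=3096/3425 → advance +1; mR−mL=8/25 → turn +1·90°
n=2: pose=(4,-5,N); sL=4/5, sR=4/17; mL=4/17, mR=88/85; mL+mR=108/85 → advance +1; mR−mL=4/5 → turn +1·90°
n=3: pose=(4,-4,W); sL=40/73, sR=40/73; mL=40/73, mR=80/73; mL+mR=120/73 → advance +1; mR−mL=40/73 → turn +1·90°
n=4: pose=(3,-4,S); sL=10/37, sR=1; mL=1, mR=47/37; mL+mR=84/37 → advance +1; mR−mL=10/37 → turn +1·90°
n=5: pose=(3,-5,E); sL=8/25, sR=40/137; mL=40/137, mR=2096/3425; mL+mR=3096/3425 → advance +1; mR−mL=8/25 → turn +1·90°
n=6: pose=(4,-5,N); sL=4/5, sR=4/17; mL=4/17, mR=88/85; mL+mR=108/85 → advance +1; mR−mL=4/5 → turn +1·90°
n=7: pose=(4,-4,W); sL=40/73, sR=40/73; mL=40/73, mR=80/73; mL+mR=120/73 → advance +1; mR−mL=40/73 → turn +1·90°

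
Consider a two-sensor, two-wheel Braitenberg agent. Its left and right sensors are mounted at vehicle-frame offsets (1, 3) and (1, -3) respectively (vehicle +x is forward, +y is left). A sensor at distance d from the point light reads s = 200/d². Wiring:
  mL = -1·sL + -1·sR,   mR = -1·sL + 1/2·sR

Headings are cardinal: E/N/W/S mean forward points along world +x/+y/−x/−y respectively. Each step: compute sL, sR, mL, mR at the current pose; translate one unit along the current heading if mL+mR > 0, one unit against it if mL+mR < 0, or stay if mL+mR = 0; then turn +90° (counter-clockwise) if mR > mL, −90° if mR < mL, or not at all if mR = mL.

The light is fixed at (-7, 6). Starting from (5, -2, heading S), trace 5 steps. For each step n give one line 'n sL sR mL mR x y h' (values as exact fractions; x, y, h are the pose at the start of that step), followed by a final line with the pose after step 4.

n=0: pose=(5,-2,S); sL=100/153, sR=100/81; mL=-2600/1377, mR=-50/1377; mL+mR=-2650/1377 → advance -1; mR−mL=50/27 → turn +1·90°
n=1: pose=(5,-1,E); sL=40/37, sR=200/269; mL=-18160/9953, mR=-7060/9953; mL+mR=-25220/9953 → advance -1; mR−mL=300/269 → turn +1·90°
n=2: pose=(4,-1,N); sL=2, sR=25/29; mL=-83/29, mR=-91/58; mL+mR=-257/58 → advance -1; mR−mL=75/58 → turn +1·90°
n=3: pose=(4,-2,W); sL=200/221, sR=8/5; mL=-2768/1105, mR=-116/1105; mL+mR=-2884/1105 → advance -1; mR−mL=12/5 → turn +1·90°
n=4: pose=(5,-2,S); sL=100/153, sR=100/81; mL=-2600/1377, mR=-50/1377; mL+mR=-2650/1377 → advance -1; mR−mL=50/27 → turn +1·90°

0 100/153 100/81 -2600/1377 -50/1377 5 -2 S
1 40/37 200/269 -18160/9953 -7060/9953 5 -1 E
2 2 25/29 -83/29 -91/58 4 -1 N
3 200/221 8/5 -2768/1105 -116/1105 4 -2 W
4 100/153 100/81 -2600/1377 -50/1377 5 -2 S
final 5 -1 E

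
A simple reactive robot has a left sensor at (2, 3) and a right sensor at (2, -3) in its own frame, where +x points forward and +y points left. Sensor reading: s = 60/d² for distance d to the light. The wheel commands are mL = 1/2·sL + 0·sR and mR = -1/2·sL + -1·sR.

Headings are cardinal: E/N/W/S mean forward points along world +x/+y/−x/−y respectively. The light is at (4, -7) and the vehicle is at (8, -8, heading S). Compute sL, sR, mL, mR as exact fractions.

30/29 6 15/29 -189/29

left sensor world pos  = (11, -10); dL² = 58
right sensor world pos = (5, -10); dR² = 10
sL = 60/58 = 30/29
sR = 60/10 = 6
mL = 1/2·sL + 0·sR = 15/29
mR = -1/2·sL + -1·sR = -189/29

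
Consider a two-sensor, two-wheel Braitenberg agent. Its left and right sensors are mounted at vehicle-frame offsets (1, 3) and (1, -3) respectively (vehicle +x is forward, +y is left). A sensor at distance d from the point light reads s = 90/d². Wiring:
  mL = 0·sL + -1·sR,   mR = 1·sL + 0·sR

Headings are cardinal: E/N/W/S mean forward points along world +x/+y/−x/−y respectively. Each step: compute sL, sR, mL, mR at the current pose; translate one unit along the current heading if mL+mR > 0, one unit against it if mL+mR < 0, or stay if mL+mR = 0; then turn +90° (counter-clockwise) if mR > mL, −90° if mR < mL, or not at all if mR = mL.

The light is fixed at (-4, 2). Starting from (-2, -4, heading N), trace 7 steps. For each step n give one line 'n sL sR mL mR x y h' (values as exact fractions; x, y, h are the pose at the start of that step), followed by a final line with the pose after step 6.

0 45/13 9/5 -9/5 45/13 -2 -4 N
1 18/13 18 -18 18/13 -2 -3 W
2 5/4 5/2 -5/2 5/4 -1 -3 S
3 90/17 18/13 -18/13 90/17 -1 -2 E
4 9 45/29 -45/29 9 0 -2 N
5 2 10 -10 2 0 -1 W
6 9/8 9/2 -9/2 9/8 1 -1 S
final 1 0 E

n=0: pose=(-2,-4,N); sL=45/13, sR=9/5; mL=-9/5, mR=45/13; mL+mR=108/65 → advance +1; mR−mL=342/65 → turn +1·90°
n=1: pose=(-2,-3,W); sL=18/13, sR=18; mL=-18, mR=18/13; mL+mR=-216/13 → advance -1; mR−mL=252/13 → turn +1·90°
n=2: pose=(-1,-3,S); sL=5/4, sR=5/2; mL=-5/2, mR=5/4; mL+mR=-5/4 → advance -1; mR−mL=15/4 → turn +1·90°
n=3: pose=(-1,-2,E); sL=90/17, sR=18/13; mL=-18/13, mR=90/17; mL+mR=864/221 → advance +1; mR−mL=1476/221 → turn +1·90°
n=4: pose=(0,-2,N); sL=9, sR=45/29; mL=-45/29, mR=9; mL+mR=216/29 → advance +1; mR−mL=306/29 → turn +1·90°
n=5: pose=(0,-1,W); sL=2, sR=10; mL=-10, mR=2; mL+mR=-8 → advance -1; mR−mL=12 → turn +1·90°
n=6: pose=(1,-1,S); sL=9/8, sR=9/2; mL=-9/2, mR=9/8; mL+mR=-27/8 → advance -1; mR−mL=45/8 → turn +1·90°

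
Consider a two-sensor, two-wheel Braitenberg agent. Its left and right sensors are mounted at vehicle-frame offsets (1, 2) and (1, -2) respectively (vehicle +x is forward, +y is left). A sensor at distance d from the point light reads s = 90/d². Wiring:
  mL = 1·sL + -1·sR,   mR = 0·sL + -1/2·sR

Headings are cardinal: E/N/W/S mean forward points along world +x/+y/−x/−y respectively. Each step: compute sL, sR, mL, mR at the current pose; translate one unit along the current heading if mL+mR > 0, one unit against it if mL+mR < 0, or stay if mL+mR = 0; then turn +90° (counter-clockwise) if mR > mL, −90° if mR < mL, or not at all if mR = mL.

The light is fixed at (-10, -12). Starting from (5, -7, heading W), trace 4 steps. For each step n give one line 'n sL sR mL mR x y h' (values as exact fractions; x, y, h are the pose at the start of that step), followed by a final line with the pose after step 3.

n=0: pose=(5,-7,W); sL=18/41, sR=18/49; mL=144/2009, mR=-9/49; mL+mR=-225/2009 → advance -1; mR−mL=-513/2009 → turn -1·90°
n=1: pose=(6,-7,N); sL=45/116, sR=1/4; mL=4/29, mR=-1/8; mL+mR=3/232 → advance +1; mR−mL=-61/232 → turn -1·90°
n=2: pose=(6,-6,E); sL=90/353, sR=18/61; mL=-864/21533, mR=-9/61; mL+mR=-4041/21533 → advance -1; mR−mL=-2313/21533 → turn -1·90°
n=3: pose=(5,-6,S); sL=45/157, sR=45/97; mL=-2700/15229, mR=-45/194; mL+mR=-12465/30458 → advance -1; mR−mL=-1665/30458 → turn -1·90°

0 18/41 18/49 144/2009 -9/49 5 -7 W
1 45/116 1/4 4/29 -1/8 6 -7 N
2 90/353 18/61 -864/21533 -9/61 6 -6 E
3 45/157 45/97 -2700/15229 -45/194 5 -6 S
final 5 -5 W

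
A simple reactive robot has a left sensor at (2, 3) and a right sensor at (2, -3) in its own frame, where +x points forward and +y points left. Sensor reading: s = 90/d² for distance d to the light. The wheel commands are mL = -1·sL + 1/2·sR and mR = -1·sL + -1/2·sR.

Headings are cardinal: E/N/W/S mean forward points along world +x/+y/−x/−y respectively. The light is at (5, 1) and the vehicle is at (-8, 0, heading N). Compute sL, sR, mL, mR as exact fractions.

90/257 90/101 2475/25957 -20655/25957

left sensor world pos  = (-11, 2); dL² = 257
right sensor world pos = (-5, 2); dR² = 101
sL = 90/257 = 90/257
sR = 90/101 = 90/101
mL = -1·sL + 1/2·sR = 2475/25957
mR = -1·sL + -1/2·sR = -20655/25957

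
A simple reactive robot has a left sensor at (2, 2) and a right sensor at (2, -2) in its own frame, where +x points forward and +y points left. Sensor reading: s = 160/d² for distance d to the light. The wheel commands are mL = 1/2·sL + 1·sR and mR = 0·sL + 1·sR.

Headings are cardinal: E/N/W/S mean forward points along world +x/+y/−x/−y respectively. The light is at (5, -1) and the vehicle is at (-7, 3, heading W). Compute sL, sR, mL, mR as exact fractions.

4/5 20/29 158/145 20/29

left sensor world pos  = (-9, 1); dL² = 200
right sensor world pos = (-9, 5); dR² = 232
sL = 160/200 = 4/5
sR = 160/232 = 20/29
mL = 1/2·sL + 1·sR = 158/145
mR = 0·sL + 1·sR = 20/29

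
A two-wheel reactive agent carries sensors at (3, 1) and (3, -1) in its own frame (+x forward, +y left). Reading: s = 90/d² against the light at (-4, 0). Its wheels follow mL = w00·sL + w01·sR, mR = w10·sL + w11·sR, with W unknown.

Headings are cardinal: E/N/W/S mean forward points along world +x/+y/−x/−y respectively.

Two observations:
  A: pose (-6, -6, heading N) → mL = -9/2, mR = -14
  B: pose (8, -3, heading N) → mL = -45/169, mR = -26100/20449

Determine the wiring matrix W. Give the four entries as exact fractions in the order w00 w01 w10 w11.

0 -1/2 -1 -1

obs A: pose=(-6,-6,N) → sL=5, sR=9, mL=-9/2, mR=-14
obs B: pose=(8,-3,N) → sL=90/121, sR=90/169, mL=-45/169, mR=-26100/20449
sensor matrix S = [[5, 9], [90/121, 90/169]]; det S = -82440/20449
solve [mL_A; mL_B] = S·[w00; w01] and [mR_A; mR_B] = S·[w10; w11]:
  w00 = 0, w01 = -1/2, w10 = -1, w11 = -1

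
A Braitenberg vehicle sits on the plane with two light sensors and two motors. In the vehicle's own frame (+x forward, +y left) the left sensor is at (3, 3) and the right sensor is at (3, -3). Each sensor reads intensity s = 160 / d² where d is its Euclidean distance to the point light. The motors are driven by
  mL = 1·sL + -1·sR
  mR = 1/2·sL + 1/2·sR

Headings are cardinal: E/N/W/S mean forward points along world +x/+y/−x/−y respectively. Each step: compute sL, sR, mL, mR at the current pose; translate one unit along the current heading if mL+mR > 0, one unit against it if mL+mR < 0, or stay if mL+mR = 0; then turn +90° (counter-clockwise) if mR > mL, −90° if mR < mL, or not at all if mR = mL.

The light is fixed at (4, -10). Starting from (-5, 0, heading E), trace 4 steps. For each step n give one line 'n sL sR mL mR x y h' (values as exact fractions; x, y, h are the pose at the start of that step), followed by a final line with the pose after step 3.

n=0: pose=(-5,0,E); sL=32/41, sR=32/17; mL=-768/697, mR=928/697; mL+mR=160/697 → advance +1; mR−mL=1696/697 → turn +1·90°
n=1: pose=(-4,0,N); sL=16/29, sR=80/97; mL=-768/2813, mR=1936/2813; mL+mR=1168/2813 → advance +1; mR−mL=2704/2813 → turn +1·90°
n=2: pose=(-4,1,W); sL=32/37, sR=160/317; mL=4224/11729, mR=8032/11729; mL+mR=12256/11729 → advance +1; mR−mL=3808/11729 → turn +1·90°
n=3: pose=(-5,1,S); sL=8/5, sR=10/13; mL=54/65, mR=77/65; mL+mR=131/65 → advance +1; mR−mL=23/65 → turn +1·90°

0 32/41 32/17 -768/697 928/697 -5 0 E
1 16/29 80/97 -768/2813 1936/2813 -4 0 N
2 32/37 160/317 4224/11729 8032/11729 -4 1 W
3 8/5 10/13 54/65 77/65 -5 1 S
final -5 0 E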